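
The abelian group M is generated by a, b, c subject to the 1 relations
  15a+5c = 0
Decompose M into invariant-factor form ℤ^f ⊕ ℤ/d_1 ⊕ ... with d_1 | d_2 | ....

Answer: M ≅ ℤ^2 ⊕ ℤ/5

Derivation:
rank_ℚ(R)=1; free=3−1=2
SNF(R) diag = [5] → torsion [5]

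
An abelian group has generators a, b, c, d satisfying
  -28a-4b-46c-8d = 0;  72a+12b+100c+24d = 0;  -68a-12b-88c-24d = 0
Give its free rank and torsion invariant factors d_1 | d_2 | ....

rank_ℚ(R)=3; free=4−3=1
SNF(R) diag = [2, 4, 4] → torsion [2, 4, 4]

Answer: M ≅ ℤ^1 ⊕ ℤ/2 ⊕ ℤ/4 ⊕ ℤ/4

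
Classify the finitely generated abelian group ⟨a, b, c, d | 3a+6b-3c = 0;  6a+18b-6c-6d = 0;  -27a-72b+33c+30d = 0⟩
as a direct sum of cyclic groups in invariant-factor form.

rank_ℚ(R)=3; free=4−3=1
SNF(R) diag = [3, 6, 6] → torsion [3, 6, 6]

Answer: M ≅ ℤ^1 ⊕ ℤ/3 ⊕ ℤ/6 ⊕ ℤ/6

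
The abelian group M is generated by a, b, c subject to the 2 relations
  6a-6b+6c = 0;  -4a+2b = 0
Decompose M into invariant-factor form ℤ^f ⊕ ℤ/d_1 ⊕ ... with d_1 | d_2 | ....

rank_ℚ(R)=2; free=3−2=1
SNF(R) diag = [2, 6] → torsion [2, 6]

Answer: M ≅ ℤ^1 ⊕ ℤ/2 ⊕ ℤ/6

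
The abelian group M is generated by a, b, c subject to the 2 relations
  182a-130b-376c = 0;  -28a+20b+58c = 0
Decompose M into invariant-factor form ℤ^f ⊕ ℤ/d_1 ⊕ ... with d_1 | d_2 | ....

rank_ℚ(R)=2; free=3−2=1
SNF(R) diag = [2, 2] → torsion [2, 2]

Answer: M ≅ ℤ^1 ⊕ ℤ/2 ⊕ ℤ/2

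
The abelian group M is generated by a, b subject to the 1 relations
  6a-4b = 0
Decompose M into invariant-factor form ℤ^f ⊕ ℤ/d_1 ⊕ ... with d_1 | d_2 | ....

Answer: M ≅ ℤ^1 ⊕ ℤ/2

Derivation:
rank_ℚ(R)=1; free=2−1=1
SNF(R) diag = [2] → torsion [2]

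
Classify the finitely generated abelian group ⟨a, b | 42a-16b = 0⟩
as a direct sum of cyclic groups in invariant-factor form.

rank_ℚ(R)=1; free=2−1=1
SNF(R) diag = [2] → torsion [2]

Answer: M ≅ ℤ^1 ⊕ ℤ/2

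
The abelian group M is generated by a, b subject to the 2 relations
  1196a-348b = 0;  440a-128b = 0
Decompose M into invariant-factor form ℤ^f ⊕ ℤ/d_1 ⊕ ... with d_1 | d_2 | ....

Answer: M ≅ ℤ/4 ⊕ ℤ/8

Derivation:
rank_ℚ(R)=2; free=2−2=0
SNF(R) diag = [4, 8] → torsion [4, 8]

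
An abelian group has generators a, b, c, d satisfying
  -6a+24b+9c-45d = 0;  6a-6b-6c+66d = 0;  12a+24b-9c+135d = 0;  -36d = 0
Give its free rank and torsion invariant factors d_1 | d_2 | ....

rank_ℚ(R)=4; free=4−4=0
SNF(R) diag = [3, 6, 18, 36] → torsion [3, 6, 18, 36]

Answer: M ≅ ℤ/3 ⊕ ℤ/6 ⊕ ℤ/18 ⊕ ℤ/36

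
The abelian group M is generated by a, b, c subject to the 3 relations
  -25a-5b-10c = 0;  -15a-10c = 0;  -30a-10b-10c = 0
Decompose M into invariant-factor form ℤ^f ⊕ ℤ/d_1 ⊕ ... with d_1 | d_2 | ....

Answer: M ≅ ℤ/5 ⊕ ℤ/5 ⊕ ℤ/10

Derivation:
rank_ℚ(R)=3; free=3−3=0
SNF(R) diag = [5, 5, 10] → torsion [5, 5, 10]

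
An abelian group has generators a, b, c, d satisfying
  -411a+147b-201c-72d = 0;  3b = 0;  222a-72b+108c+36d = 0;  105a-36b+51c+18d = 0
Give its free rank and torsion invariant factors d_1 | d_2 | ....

Answer: M ≅ ℤ/3 ⊕ ℤ/3 ⊕ ℤ/6 ⊕ ℤ/18

Derivation:
rank_ℚ(R)=4; free=4−4=0
SNF(R) diag = [3, 3, 6, 18] → torsion [3, 3, 6, 18]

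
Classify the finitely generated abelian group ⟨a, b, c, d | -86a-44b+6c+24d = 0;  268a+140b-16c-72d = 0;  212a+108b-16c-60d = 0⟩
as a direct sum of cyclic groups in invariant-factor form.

Answer: M ≅ ℤ^1 ⊕ ℤ/2 ⊕ ℤ/4 ⊕ ℤ/12

Derivation:
rank_ℚ(R)=3; free=4−3=1
SNF(R) diag = [2, 4, 12] → torsion [2, 4, 12]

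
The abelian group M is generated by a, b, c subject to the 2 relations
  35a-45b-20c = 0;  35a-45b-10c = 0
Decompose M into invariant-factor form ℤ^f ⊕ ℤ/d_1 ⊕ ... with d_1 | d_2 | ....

Answer: M ≅ ℤ^1 ⊕ ℤ/5 ⊕ ℤ/10

Derivation:
rank_ℚ(R)=2; free=3−2=1
SNF(R) diag = [5, 10] → torsion [5, 10]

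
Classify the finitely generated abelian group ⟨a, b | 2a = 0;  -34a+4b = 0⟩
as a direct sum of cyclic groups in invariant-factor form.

rank_ℚ(R)=2; free=2−2=0
SNF(R) diag = [2, 4] → torsion [2, 4]

Answer: M ≅ ℤ/2 ⊕ ℤ/4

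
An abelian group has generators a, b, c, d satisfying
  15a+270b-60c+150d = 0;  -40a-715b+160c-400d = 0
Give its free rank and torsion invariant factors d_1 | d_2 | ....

rank_ℚ(R)=2; free=4−2=2
SNF(R) diag = [5, 15] → torsion [5, 15]

Answer: M ≅ ℤ^2 ⊕ ℤ/5 ⊕ ℤ/15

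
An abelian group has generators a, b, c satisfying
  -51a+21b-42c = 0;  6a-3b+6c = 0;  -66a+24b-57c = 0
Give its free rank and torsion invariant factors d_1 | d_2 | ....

Answer: M ≅ ℤ/3 ⊕ ℤ/9 ⊕ ℤ/9

Derivation:
rank_ℚ(R)=3; free=3−3=0
SNF(R) diag = [3, 9, 9] → torsion [3, 9, 9]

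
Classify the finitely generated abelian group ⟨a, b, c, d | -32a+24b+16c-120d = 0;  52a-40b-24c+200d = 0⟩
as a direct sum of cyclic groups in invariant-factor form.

rank_ℚ(R)=2; free=4−2=2
SNF(R) diag = [4, 8] → torsion [4, 8]

Answer: M ≅ ℤ^2 ⊕ ℤ/4 ⊕ ℤ/8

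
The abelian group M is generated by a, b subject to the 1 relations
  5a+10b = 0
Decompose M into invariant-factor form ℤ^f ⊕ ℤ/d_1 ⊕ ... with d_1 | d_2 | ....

Answer: M ≅ ℤ^1 ⊕ ℤ/5

Derivation:
rank_ℚ(R)=1; free=2−1=1
SNF(R) diag = [5] → torsion [5]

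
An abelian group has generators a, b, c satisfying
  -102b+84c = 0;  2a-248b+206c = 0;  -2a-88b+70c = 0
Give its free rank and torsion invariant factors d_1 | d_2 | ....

rank_ℚ(R)=3; free=3−3=0
SNF(R) diag = [2, 6, 12] → torsion [2, 6, 12]

Answer: M ≅ ℤ/2 ⊕ ℤ/6 ⊕ ℤ/12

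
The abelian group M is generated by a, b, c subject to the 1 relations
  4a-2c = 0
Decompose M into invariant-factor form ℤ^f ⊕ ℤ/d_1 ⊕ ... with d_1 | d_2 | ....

Answer: M ≅ ℤ^2 ⊕ ℤ/2

Derivation:
rank_ℚ(R)=1; free=3−1=2
SNF(R) diag = [2] → torsion [2]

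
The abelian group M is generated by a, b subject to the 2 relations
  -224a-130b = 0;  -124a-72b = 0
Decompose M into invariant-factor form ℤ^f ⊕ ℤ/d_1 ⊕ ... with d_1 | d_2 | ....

rank_ℚ(R)=2; free=2−2=0
SNF(R) diag = [2, 4] → torsion [2, 4]

Answer: M ≅ ℤ/2 ⊕ ℤ/4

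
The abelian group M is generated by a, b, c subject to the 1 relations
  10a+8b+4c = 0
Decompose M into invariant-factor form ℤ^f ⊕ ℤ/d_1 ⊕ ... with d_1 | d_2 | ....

Answer: M ≅ ℤ^2 ⊕ ℤ/2

Derivation:
rank_ℚ(R)=1; free=3−1=2
SNF(R) diag = [2] → torsion [2]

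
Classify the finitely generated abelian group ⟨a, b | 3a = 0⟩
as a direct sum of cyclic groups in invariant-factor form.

rank_ℚ(R)=1; free=2−1=1
SNF(R) diag = [3] → torsion [3]

Answer: M ≅ ℤ^1 ⊕ ℤ/3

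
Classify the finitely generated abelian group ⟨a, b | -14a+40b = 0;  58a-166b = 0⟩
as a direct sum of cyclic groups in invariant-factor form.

rank_ℚ(R)=2; free=2−2=0
SNF(R) diag = [2, 2] → torsion [2, 2]

Answer: M ≅ ℤ/2 ⊕ ℤ/2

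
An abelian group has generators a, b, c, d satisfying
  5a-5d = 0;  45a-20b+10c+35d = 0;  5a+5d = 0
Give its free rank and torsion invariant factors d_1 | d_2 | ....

rank_ℚ(R)=3; free=4−3=1
SNF(R) diag = [5, 10, 10] → torsion [5, 10, 10]

Answer: M ≅ ℤ^1 ⊕ ℤ/5 ⊕ ℤ/10 ⊕ ℤ/10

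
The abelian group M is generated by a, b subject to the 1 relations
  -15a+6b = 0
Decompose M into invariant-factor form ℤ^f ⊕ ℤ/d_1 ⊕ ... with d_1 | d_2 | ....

Answer: M ≅ ℤ^1 ⊕ ℤ/3

Derivation:
rank_ℚ(R)=1; free=2−1=1
SNF(R) diag = [3] → torsion [3]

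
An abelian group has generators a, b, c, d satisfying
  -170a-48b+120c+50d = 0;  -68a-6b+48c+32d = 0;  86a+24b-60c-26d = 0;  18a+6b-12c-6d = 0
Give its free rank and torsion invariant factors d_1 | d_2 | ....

rank_ℚ(R)=4; free=4−4=0
SNF(R) diag = [2, 6, 12, 12] → torsion [2, 6, 12, 12]

Answer: M ≅ ℤ/2 ⊕ ℤ/6 ⊕ ℤ/12 ⊕ ℤ/12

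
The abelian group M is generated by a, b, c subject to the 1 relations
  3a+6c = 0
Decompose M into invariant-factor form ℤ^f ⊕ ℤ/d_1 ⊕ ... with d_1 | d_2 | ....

rank_ℚ(R)=1; free=3−1=2
SNF(R) diag = [3] → torsion [3]

Answer: M ≅ ℤ^2 ⊕ ℤ/3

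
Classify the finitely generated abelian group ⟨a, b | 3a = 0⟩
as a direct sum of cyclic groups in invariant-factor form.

Answer: M ≅ ℤ^1 ⊕ ℤ/3

Derivation:
rank_ℚ(R)=1; free=2−1=1
SNF(R) diag = [3] → torsion [3]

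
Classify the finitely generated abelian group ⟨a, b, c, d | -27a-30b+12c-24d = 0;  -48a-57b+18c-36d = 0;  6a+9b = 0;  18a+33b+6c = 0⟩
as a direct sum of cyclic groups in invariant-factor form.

rank_ℚ(R)=4; free=4−4=0
SNF(R) diag = [3, 3, 6, 12] → torsion [3, 3, 6, 12]

Answer: M ≅ ℤ/3 ⊕ ℤ/3 ⊕ ℤ/6 ⊕ ℤ/12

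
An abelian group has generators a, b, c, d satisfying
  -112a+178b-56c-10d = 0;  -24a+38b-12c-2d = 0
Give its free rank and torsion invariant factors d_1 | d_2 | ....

Answer: M ≅ ℤ^2 ⊕ ℤ/2 ⊕ ℤ/4

Derivation:
rank_ℚ(R)=2; free=4−2=2
SNF(R) diag = [2, 4] → torsion [2, 4]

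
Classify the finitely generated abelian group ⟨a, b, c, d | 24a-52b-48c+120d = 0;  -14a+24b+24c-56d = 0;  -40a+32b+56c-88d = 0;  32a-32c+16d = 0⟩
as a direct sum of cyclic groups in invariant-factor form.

rank_ℚ(R)=4; free=4−4=0
SNF(R) diag = [2, 4, 8, 16] → torsion [2, 4, 8, 16]

Answer: M ≅ ℤ/2 ⊕ ℤ/4 ⊕ ℤ/8 ⊕ ℤ/16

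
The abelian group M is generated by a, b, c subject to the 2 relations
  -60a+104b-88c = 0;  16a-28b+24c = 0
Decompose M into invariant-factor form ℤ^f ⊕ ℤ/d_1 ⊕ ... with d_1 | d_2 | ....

Answer: M ≅ ℤ^1 ⊕ ℤ/4 ⊕ ℤ/4

Derivation:
rank_ℚ(R)=2; free=3−2=1
SNF(R) diag = [4, 4] → torsion [4, 4]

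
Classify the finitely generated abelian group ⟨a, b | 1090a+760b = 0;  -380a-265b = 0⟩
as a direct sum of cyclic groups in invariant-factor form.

Answer: M ≅ ℤ/5 ⊕ ℤ/10

Derivation:
rank_ℚ(R)=2; free=2−2=0
SNF(R) diag = [5, 10] → torsion [5, 10]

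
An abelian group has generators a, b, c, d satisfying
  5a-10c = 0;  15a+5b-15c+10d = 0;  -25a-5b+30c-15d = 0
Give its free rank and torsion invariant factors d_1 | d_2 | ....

rank_ℚ(R)=3; free=4−3=1
SNF(R) diag = [5, 5, 5] → torsion [5, 5, 5]

Answer: M ≅ ℤ^1 ⊕ ℤ/5 ⊕ ℤ/5 ⊕ ℤ/5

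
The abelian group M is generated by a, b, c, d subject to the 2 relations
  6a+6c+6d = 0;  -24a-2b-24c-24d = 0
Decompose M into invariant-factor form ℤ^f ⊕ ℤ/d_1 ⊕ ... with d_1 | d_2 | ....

rank_ℚ(R)=2; free=4−2=2
SNF(R) diag = [2, 6] → torsion [2, 6]

Answer: M ≅ ℤ^2 ⊕ ℤ/2 ⊕ ℤ/6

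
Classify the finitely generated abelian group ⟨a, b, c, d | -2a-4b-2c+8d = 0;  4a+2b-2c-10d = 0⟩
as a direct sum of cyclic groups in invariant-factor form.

Answer: M ≅ ℤ^2 ⊕ ℤ/2 ⊕ ℤ/6

Derivation:
rank_ℚ(R)=2; free=4−2=2
SNF(R) diag = [2, 6] → torsion [2, 6]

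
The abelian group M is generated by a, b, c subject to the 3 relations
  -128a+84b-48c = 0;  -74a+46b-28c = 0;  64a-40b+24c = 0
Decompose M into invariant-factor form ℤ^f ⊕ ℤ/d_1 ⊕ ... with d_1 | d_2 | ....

rank_ℚ(R)=3; free=3−3=0
SNF(R) diag = [2, 4, 8] → torsion [2, 4, 8]

Answer: M ≅ ℤ/2 ⊕ ℤ/4 ⊕ ℤ/8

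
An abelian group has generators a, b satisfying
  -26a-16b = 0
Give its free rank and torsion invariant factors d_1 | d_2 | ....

rank_ℚ(R)=1; free=2−1=1
SNF(R) diag = [2] → torsion [2]

Answer: M ≅ ℤ^1 ⊕ ℤ/2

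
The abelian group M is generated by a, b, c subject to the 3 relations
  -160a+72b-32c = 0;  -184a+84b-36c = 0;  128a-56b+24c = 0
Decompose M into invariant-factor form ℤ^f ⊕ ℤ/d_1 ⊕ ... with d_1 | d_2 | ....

Answer: M ≅ ℤ/4 ⊕ ℤ/8 ⊕ ℤ/16

Derivation:
rank_ℚ(R)=3; free=3−3=0
SNF(R) diag = [4, 8, 16] → torsion [4, 8, 16]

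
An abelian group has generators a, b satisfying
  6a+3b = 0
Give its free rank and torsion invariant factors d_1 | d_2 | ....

Answer: M ≅ ℤ^1 ⊕ ℤ/3

Derivation:
rank_ℚ(R)=1; free=2−1=1
SNF(R) diag = [3] → torsion [3]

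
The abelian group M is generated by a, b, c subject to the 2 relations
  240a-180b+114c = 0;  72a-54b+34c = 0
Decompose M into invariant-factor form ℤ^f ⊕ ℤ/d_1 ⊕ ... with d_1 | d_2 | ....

Answer: M ≅ ℤ^1 ⊕ ℤ/2 ⊕ ℤ/6

Derivation:
rank_ℚ(R)=2; free=3−2=1
SNF(R) diag = [2, 6] → torsion [2, 6]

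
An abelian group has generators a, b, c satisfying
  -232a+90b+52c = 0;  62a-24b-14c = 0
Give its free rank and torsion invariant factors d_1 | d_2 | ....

Answer: M ≅ ℤ^1 ⊕ ℤ/2 ⊕ ℤ/6

Derivation:
rank_ℚ(R)=2; free=3−2=1
SNF(R) diag = [2, 6] → torsion [2, 6]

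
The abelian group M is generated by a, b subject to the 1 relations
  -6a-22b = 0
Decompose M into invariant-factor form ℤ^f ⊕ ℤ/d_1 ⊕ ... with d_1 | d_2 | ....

rank_ℚ(R)=1; free=2−1=1
SNF(R) diag = [2] → torsion [2]

Answer: M ≅ ℤ^1 ⊕ ℤ/2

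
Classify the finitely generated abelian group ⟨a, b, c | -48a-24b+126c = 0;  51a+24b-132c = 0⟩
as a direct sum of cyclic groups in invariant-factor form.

Answer: M ≅ ℤ^1 ⊕ ℤ/3 ⊕ ℤ/6

Derivation:
rank_ℚ(R)=2; free=3−2=1
SNF(R) diag = [3, 6] → torsion [3, 6]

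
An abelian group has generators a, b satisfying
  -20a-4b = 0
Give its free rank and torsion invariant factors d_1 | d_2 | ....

Answer: M ≅ ℤ^1 ⊕ ℤ/4

Derivation:
rank_ℚ(R)=1; free=2−1=1
SNF(R) diag = [4] → torsion [4]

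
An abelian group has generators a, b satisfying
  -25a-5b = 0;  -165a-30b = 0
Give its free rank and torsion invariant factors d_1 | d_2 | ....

Answer: M ≅ ℤ/5 ⊕ ℤ/15

Derivation:
rank_ℚ(R)=2; free=2−2=0
SNF(R) diag = [5, 15] → torsion [5, 15]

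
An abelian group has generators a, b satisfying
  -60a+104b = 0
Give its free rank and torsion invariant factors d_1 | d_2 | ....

Answer: M ≅ ℤ^1 ⊕ ℤ/4

Derivation:
rank_ℚ(R)=1; free=2−1=1
SNF(R) diag = [4] → torsion [4]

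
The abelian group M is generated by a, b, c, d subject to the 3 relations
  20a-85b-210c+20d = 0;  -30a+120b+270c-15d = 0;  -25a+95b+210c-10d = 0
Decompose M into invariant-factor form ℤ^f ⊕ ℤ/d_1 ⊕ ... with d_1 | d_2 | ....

rank_ℚ(R)=3; free=4−3=1
SNF(R) diag = [5, 15, 15] → torsion [5, 15, 15]

Answer: M ≅ ℤ^1 ⊕ ℤ/5 ⊕ ℤ/15 ⊕ ℤ/15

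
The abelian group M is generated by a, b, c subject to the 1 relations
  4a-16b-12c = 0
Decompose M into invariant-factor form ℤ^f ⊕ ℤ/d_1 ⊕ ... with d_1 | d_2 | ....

Answer: M ≅ ℤ^2 ⊕ ℤ/4

Derivation:
rank_ℚ(R)=1; free=3−1=2
SNF(R) diag = [4] → torsion [4]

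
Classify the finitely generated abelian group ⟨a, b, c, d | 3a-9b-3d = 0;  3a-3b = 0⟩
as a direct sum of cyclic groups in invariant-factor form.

Answer: M ≅ ℤ^2 ⊕ ℤ/3 ⊕ ℤ/3

Derivation:
rank_ℚ(R)=2; free=4−2=2
SNF(R) diag = [3, 3] → torsion [3, 3]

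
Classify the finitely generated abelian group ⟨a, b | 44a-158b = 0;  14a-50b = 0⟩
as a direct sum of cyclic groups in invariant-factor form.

Answer: M ≅ ℤ/2 ⊕ ℤ/6

Derivation:
rank_ℚ(R)=2; free=2−2=0
SNF(R) diag = [2, 6] → torsion [2, 6]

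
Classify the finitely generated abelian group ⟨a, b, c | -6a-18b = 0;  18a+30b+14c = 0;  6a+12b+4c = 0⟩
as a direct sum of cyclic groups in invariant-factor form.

Answer: M ≅ ℤ/2 ⊕ ℤ/6 ⊕ ℤ/6

Derivation:
rank_ℚ(R)=3; free=3−3=0
SNF(R) diag = [2, 6, 6] → torsion [2, 6, 6]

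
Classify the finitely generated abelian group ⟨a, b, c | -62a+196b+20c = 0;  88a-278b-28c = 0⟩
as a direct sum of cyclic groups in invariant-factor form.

rank_ℚ(R)=2; free=3−2=1
SNF(R) diag = [2, 6] → torsion [2, 6]

Answer: M ≅ ℤ^1 ⊕ ℤ/2 ⊕ ℤ/6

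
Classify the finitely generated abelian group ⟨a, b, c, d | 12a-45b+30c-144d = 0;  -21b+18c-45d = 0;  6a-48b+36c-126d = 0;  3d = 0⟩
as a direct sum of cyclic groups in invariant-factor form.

rank_ℚ(R)=4; free=4−4=0
SNF(R) diag = [3, 3, 6, 12] → torsion [3, 3, 6, 12]

Answer: M ≅ ℤ/3 ⊕ ℤ/3 ⊕ ℤ/6 ⊕ ℤ/12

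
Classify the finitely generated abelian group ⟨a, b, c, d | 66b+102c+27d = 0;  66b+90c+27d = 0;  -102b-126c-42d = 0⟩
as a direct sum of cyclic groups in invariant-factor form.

Answer: M ≅ ℤ^1 ⊕ ℤ/3 ⊕ ℤ/6 ⊕ ℤ/12

Derivation:
rank_ℚ(R)=3; free=4−3=1
SNF(R) diag = [3, 6, 12] → torsion [3, 6, 12]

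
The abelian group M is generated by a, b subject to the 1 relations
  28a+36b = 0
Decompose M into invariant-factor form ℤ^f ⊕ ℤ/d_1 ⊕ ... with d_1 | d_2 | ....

Answer: M ≅ ℤ^1 ⊕ ℤ/4

Derivation:
rank_ℚ(R)=1; free=2−1=1
SNF(R) diag = [4] → torsion [4]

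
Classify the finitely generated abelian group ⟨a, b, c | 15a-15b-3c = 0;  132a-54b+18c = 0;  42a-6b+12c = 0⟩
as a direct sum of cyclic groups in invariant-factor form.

rank_ℚ(R)=3; free=3−3=0
SNF(R) diag = [3, 6, 6] → torsion [3, 6, 6]

Answer: M ≅ ℤ/3 ⊕ ℤ/6 ⊕ ℤ/6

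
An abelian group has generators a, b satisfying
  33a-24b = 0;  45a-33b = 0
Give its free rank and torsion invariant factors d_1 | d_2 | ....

rank_ℚ(R)=2; free=2−2=0
SNF(R) diag = [3, 3] → torsion [3, 3]

Answer: M ≅ ℤ/3 ⊕ ℤ/3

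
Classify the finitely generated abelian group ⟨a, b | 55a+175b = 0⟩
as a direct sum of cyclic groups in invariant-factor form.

rank_ℚ(R)=1; free=2−1=1
SNF(R) diag = [5] → torsion [5]

Answer: M ≅ ℤ^1 ⊕ ℤ/5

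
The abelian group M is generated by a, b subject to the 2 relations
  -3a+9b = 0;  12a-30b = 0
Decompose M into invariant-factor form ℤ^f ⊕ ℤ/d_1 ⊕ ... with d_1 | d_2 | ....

Answer: M ≅ ℤ/3 ⊕ ℤ/6

Derivation:
rank_ℚ(R)=2; free=2−2=0
SNF(R) diag = [3, 6] → torsion [3, 6]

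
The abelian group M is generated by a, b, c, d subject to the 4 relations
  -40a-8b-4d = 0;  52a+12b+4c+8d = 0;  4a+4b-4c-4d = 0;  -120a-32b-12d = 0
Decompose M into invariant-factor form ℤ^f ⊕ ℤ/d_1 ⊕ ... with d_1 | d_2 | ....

Answer: M ≅ ℤ/4 ⊕ ℤ/4 ⊕ ℤ/8 ⊕ ℤ/16

Derivation:
rank_ℚ(R)=4; free=4−4=0
SNF(R) diag = [4, 4, 8, 16] → torsion [4, 4, 8, 16]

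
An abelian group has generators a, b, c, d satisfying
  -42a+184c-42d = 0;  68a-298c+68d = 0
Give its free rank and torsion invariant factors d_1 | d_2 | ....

rank_ℚ(R)=2; free=4−2=2
SNF(R) diag = [2, 2] → torsion [2, 2]

Answer: M ≅ ℤ^2 ⊕ ℤ/2 ⊕ ℤ/2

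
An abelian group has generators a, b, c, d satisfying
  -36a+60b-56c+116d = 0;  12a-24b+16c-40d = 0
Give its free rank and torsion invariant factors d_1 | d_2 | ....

Answer: M ≅ ℤ^2 ⊕ ℤ/4 ⊕ ℤ/12

Derivation:
rank_ℚ(R)=2; free=4−2=2
SNF(R) diag = [4, 12] → torsion [4, 12]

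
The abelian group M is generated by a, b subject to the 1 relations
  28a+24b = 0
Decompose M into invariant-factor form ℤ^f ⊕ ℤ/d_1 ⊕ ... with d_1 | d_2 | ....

rank_ℚ(R)=1; free=2−1=1
SNF(R) diag = [4] → torsion [4]

Answer: M ≅ ℤ^1 ⊕ ℤ/4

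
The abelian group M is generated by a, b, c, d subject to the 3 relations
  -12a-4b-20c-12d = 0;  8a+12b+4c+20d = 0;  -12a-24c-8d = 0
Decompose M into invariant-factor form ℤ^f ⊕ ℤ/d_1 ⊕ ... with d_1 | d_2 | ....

Answer: M ≅ ℤ^1 ⊕ ℤ/4 ⊕ ℤ/4 ⊕ ℤ/8

Derivation:
rank_ℚ(R)=3; free=4−3=1
SNF(R) diag = [4, 4, 8] → torsion [4, 4, 8]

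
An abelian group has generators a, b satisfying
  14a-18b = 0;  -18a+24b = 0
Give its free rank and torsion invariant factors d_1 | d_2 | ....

rank_ℚ(R)=2; free=2−2=0
SNF(R) diag = [2, 6] → torsion [2, 6]

Answer: M ≅ ℤ/2 ⊕ ℤ/6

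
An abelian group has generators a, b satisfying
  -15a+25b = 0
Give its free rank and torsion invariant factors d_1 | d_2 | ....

rank_ℚ(R)=1; free=2−1=1
SNF(R) diag = [5] → torsion [5]

Answer: M ≅ ℤ^1 ⊕ ℤ/5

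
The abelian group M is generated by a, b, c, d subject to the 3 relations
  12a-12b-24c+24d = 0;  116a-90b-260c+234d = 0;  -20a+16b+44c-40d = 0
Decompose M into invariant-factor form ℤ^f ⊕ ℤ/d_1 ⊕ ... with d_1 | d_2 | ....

Answer: M ≅ ℤ^1 ⊕ ℤ/2 ⊕ ℤ/4 ⊕ ℤ/12

Derivation:
rank_ℚ(R)=3; free=4−3=1
SNF(R) diag = [2, 4, 12] → torsion [2, 4, 12]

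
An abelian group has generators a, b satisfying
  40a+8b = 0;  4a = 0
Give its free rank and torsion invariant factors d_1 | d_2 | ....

Answer: M ≅ ℤ/4 ⊕ ℤ/8

Derivation:
rank_ℚ(R)=2; free=2−2=0
SNF(R) diag = [4, 8] → torsion [4, 8]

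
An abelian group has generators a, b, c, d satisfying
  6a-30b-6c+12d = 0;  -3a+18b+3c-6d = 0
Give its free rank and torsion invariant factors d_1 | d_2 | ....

Answer: M ≅ ℤ^2 ⊕ ℤ/3 ⊕ ℤ/6

Derivation:
rank_ℚ(R)=2; free=4−2=2
SNF(R) diag = [3, 6] → torsion [3, 6]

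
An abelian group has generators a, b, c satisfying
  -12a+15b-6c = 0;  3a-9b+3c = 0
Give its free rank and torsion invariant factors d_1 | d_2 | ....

rank_ℚ(R)=2; free=3−2=1
SNF(R) diag = [3, 3] → torsion [3, 3]

Answer: M ≅ ℤ^1 ⊕ ℤ/3 ⊕ ℤ/3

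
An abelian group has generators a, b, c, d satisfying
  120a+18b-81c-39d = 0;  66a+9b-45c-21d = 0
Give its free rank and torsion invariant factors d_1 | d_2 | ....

rank_ℚ(R)=2; free=4−2=2
SNF(R) diag = [3, 9] → torsion [3, 9]

Answer: M ≅ ℤ^2 ⊕ ℤ/3 ⊕ ℤ/9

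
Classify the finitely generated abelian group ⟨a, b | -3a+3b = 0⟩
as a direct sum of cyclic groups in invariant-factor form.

rank_ℚ(R)=1; free=2−1=1
SNF(R) diag = [3] → torsion [3]

Answer: M ≅ ℤ^1 ⊕ ℤ/3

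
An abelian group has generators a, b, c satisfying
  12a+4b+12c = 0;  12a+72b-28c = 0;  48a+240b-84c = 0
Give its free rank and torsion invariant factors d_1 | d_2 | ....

rank_ℚ(R)=3; free=3−3=0
SNF(R) diag = [4, 4, 12] → torsion [4, 4, 12]

Answer: M ≅ ℤ/4 ⊕ ℤ/4 ⊕ ℤ/12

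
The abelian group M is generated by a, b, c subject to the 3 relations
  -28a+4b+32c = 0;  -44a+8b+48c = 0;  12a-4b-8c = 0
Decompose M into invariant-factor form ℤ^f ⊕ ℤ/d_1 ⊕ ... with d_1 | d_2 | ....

rank_ℚ(R)=3; free=3−3=0
SNF(R) diag = [4, 4, 8] → torsion [4, 4, 8]

Answer: M ≅ ℤ/4 ⊕ ℤ/4 ⊕ ℤ/8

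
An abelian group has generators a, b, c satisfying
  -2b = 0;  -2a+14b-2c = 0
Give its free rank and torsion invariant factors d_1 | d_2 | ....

Answer: M ≅ ℤ^1 ⊕ ℤ/2 ⊕ ℤ/2

Derivation:
rank_ℚ(R)=2; free=3−2=1
SNF(R) diag = [2, 2] → torsion [2, 2]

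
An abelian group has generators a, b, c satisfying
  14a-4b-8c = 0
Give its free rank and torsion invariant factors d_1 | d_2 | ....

rank_ℚ(R)=1; free=3−1=2
SNF(R) diag = [2] → torsion [2]

Answer: M ≅ ℤ^2 ⊕ ℤ/2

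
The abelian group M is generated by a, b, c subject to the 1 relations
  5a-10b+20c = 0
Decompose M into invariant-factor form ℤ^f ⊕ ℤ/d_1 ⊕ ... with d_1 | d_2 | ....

rank_ℚ(R)=1; free=3−1=2
SNF(R) diag = [5] → torsion [5]

Answer: M ≅ ℤ^2 ⊕ ℤ/5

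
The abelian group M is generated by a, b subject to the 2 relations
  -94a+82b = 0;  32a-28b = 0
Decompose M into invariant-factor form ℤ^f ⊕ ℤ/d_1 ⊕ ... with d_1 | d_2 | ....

Answer: M ≅ ℤ/2 ⊕ ℤ/4

Derivation:
rank_ℚ(R)=2; free=2−2=0
SNF(R) diag = [2, 4] → torsion [2, 4]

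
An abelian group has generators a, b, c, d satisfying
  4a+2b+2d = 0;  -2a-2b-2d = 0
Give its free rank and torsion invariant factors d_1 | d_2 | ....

Answer: M ≅ ℤ^2 ⊕ ℤ/2 ⊕ ℤ/2

Derivation:
rank_ℚ(R)=2; free=4−2=2
SNF(R) diag = [2, 2] → torsion [2, 2]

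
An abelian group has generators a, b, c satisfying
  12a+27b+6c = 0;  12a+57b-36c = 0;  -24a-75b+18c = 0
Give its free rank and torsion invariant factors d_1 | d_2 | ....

rank_ℚ(R)=3; free=3−3=0
SNF(R) diag = [3, 6, 12] → torsion [3, 6, 12]

Answer: M ≅ ℤ/3 ⊕ ℤ/6 ⊕ ℤ/12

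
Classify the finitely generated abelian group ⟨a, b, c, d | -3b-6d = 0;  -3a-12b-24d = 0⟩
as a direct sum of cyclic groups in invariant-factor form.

rank_ℚ(R)=2; free=4−2=2
SNF(R) diag = [3, 3] → torsion [3, 3]

Answer: M ≅ ℤ^2 ⊕ ℤ/3 ⊕ ℤ/3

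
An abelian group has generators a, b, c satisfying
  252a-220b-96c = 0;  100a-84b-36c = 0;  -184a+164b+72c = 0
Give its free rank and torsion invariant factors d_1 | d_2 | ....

rank_ℚ(R)=3; free=3−3=0
SNF(R) diag = [4, 4, 12] → torsion [4, 4, 12]

Answer: M ≅ ℤ/4 ⊕ ℤ/4 ⊕ ℤ/12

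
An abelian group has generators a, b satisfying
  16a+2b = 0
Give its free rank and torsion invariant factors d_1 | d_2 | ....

rank_ℚ(R)=1; free=2−1=1
SNF(R) diag = [2] → torsion [2]

Answer: M ≅ ℤ^1 ⊕ ℤ/2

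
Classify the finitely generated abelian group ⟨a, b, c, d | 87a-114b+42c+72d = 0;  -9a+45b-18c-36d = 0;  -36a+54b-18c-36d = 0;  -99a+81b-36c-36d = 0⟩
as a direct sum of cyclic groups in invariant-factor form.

rank_ℚ(R)=4; free=4−4=0
SNF(R) diag = [3, 9, 18, 36] → torsion [3, 9, 18, 36]

Answer: M ≅ ℤ/3 ⊕ ℤ/9 ⊕ ℤ/18 ⊕ ℤ/36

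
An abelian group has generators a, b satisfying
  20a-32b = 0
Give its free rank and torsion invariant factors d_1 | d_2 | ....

rank_ℚ(R)=1; free=2−1=1
SNF(R) diag = [4] → torsion [4]

Answer: M ≅ ℤ^1 ⊕ ℤ/4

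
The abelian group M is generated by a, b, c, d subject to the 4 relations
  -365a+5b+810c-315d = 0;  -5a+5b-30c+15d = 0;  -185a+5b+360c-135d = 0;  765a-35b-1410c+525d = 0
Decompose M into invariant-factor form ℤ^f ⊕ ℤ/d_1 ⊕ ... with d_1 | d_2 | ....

Answer: M ≅ ℤ/5 ⊕ ℤ/10 ⊕ ℤ/30 ⊕ ℤ/90

Derivation:
rank_ℚ(R)=4; free=4−4=0
SNF(R) diag = [5, 10, 30, 90] → torsion [5, 10, 30, 90]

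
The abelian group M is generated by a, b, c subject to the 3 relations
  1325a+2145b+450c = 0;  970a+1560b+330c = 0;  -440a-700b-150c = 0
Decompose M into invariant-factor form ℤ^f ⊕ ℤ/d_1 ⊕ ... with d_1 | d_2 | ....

Answer: M ≅ ℤ/5 ⊕ ℤ/10 ⊕ ℤ/30

Derivation:
rank_ℚ(R)=3; free=3−3=0
SNF(R) diag = [5, 10, 30] → torsion [5, 10, 30]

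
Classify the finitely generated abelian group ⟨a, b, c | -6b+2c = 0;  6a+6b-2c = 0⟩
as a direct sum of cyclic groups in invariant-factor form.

Answer: M ≅ ℤ^1 ⊕ ℤ/2 ⊕ ℤ/6

Derivation:
rank_ℚ(R)=2; free=3−2=1
SNF(R) diag = [2, 6] → torsion [2, 6]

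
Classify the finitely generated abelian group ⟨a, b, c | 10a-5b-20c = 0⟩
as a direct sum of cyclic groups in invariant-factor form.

rank_ℚ(R)=1; free=3−1=2
SNF(R) diag = [5] → torsion [5]

Answer: M ≅ ℤ^2 ⊕ ℤ/5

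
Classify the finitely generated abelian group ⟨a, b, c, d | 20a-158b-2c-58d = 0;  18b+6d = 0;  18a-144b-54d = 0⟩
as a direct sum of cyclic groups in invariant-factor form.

rank_ℚ(R)=3; free=4−3=1
SNF(R) diag = [2, 6, 18] → torsion [2, 6, 18]

Answer: M ≅ ℤ^1 ⊕ ℤ/2 ⊕ ℤ/6 ⊕ ℤ/18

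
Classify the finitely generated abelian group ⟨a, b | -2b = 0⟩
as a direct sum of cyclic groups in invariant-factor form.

Answer: M ≅ ℤ^1 ⊕ ℤ/2

Derivation:
rank_ℚ(R)=1; free=2−1=1
SNF(R) diag = [2] → torsion [2]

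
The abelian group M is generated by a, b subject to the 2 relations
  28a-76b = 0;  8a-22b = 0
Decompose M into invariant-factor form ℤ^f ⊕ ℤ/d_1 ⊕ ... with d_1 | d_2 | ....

rank_ℚ(R)=2; free=2−2=0
SNF(R) diag = [2, 4] → torsion [2, 4]

Answer: M ≅ ℤ/2 ⊕ ℤ/4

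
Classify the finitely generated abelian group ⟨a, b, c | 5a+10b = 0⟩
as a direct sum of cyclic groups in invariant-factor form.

rank_ℚ(R)=1; free=3−1=2
SNF(R) diag = [5] → torsion [5]

Answer: M ≅ ℤ^2 ⊕ ℤ/5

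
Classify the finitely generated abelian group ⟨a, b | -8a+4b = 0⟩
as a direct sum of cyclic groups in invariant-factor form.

Answer: M ≅ ℤ^1 ⊕ ℤ/4

Derivation:
rank_ℚ(R)=1; free=2−1=1
SNF(R) diag = [4] → torsion [4]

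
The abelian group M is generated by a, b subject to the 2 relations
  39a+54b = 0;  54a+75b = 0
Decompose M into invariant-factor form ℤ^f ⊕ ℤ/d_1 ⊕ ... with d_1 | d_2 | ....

rank_ℚ(R)=2; free=2−2=0
SNF(R) diag = [3, 3] → torsion [3, 3]

Answer: M ≅ ℤ/3 ⊕ ℤ/3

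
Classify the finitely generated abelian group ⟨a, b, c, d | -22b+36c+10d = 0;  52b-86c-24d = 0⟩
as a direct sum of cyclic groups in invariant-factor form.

Answer: M ≅ ℤ^2 ⊕ ℤ/2 ⊕ ℤ/2

Derivation:
rank_ℚ(R)=2; free=4−2=2
SNF(R) diag = [2, 2] → torsion [2, 2]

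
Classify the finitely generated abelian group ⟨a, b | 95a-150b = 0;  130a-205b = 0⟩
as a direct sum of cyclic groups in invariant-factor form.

Answer: M ≅ ℤ/5 ⊕ ℤ/5

Derivation:
rank_ℚ(R)=2; free=2−2=0
SNF(R) diag = [5, 5] → torsion [5, 5]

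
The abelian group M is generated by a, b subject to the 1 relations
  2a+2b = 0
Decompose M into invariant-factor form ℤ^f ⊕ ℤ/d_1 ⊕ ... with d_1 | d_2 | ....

Answer: M ≅ ℤ^1 ⊕ ℤ/2

Derivation:
rank_ℚ(R)=1; free=2−1=1
SNF(R) diag = [2] → torsion [2]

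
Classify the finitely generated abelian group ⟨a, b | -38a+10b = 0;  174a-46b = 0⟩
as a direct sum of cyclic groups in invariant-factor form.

Answer: M ≅ ℤ/2 ⊕ ℤ/4

Derivation:
rank_ℚ(R)=2; free=2−2=0
SNF(R) diag = [2, 4] → torsion [2, 4]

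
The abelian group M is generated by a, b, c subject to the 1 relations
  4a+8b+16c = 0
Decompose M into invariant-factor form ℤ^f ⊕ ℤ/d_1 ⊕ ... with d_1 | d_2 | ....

Answer: M ≅ ℤ^2 ⊕ ℤ/4

Derivation:
rank_ℚ(R)=1; free=3−1=2
SNF(R) diag = [4] → torsion [4]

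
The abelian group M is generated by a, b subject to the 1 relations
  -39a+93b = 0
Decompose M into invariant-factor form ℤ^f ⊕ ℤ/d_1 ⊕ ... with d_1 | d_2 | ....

Answer: M ≅ ℤ^1 ⊕ ℤ/3

Derivation:
rank_ℚ(R)=1; free=2−1=1
SNF(R) diag = [3] → torsion [3]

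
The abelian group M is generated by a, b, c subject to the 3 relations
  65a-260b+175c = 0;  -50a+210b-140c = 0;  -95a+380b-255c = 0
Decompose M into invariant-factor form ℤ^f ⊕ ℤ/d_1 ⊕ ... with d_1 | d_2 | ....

Answer: M ≅ ℤ/5 ⊕ ℤ/10 ⊕ ℤ/10

Derivation:
rank_ℚ(R)=3; free=3−3=0
SNF(R) diag = [5, 10, 10] → torsion [5, 10, 10]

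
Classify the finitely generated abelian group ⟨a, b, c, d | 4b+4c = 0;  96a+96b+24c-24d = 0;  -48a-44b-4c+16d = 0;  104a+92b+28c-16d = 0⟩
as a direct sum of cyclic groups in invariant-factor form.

Answer: M ≅ ℤ/4 ⊕ ℤ/8 ⊕ ℤ/8 ⊕ ℤ/24

Derivation:
rank_ℚ(R)=4; free=4−4=0
SNF(R) diag = [4, 8, 8, 24] → torsion [4, 8, 8, 24]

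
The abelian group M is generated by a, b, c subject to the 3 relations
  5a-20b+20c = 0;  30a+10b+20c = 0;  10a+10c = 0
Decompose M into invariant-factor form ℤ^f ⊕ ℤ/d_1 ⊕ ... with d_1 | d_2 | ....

Answer: M ≅ ℤ/5 ⊕ ℤ/10 ⊕ ℤ/10

Derivation:
rank_ℚ(R)=3; free=3−3=0
SNF(R) diag = [5, 10, 10] → torsion [5, 10, 10]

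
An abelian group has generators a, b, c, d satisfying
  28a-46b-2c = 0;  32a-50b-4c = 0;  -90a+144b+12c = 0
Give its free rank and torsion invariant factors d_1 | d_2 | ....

Answer: M ≅ ℤ^1 ⊕ ℤ/2 ⊕ ℤ/6 ⊕ ℤ/18

Derivation:
rank_ℚ(R)=3; free=4−3=1
SNF(R) diag = [2, 6, 18] → torsion [2, 6, 18]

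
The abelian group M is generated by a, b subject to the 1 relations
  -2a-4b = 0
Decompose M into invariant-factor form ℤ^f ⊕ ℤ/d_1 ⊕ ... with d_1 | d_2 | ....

Answer: M ≅ ℤ^1 ⊕ ℤ/2

Derivation:
rank_ℚ(R)=1; free=2−1=1
SNF(R) diag = [2] → torsion [2]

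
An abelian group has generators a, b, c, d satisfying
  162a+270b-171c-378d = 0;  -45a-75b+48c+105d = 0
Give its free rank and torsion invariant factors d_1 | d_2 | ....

Answer: M ≅ ℤ^2 ⊕ ℤ/3 ⊕ ℤ/9

Derivation:
rank_ℚ(R)=2; free=4−2=2
SNF(R) diag = [3, 9] → torsion [3, 9]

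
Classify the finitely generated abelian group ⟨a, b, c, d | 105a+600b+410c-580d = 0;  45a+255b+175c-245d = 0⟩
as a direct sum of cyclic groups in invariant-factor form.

rank_ℚ(R)=2; free=4−2=2
SNF(R) diag = [5, 15] → torsion [5, 15]

Answer: M ≅ ℤ^2 ⊕ ℤ/5 ⊕ ℤ/15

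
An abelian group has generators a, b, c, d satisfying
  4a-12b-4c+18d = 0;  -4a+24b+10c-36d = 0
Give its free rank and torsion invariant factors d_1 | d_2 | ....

Answer: M ≅ ℤ^2 ⊕ ℤ/2 ⊕ ℤ/6

Derivation:
rank_ℚ(R)=2; free=4−2=2
SNF(R) diag = [2, 6] → torsion [2, 6]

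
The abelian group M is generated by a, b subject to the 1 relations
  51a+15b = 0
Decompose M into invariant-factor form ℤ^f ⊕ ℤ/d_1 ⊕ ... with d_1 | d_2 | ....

Answer: M ≅ ℤ^1 ⊕ ℤ/3

Derivation:
rank_ℚ(R)=1; free=2−1=1
SNF(R) diag = [3] → torsion [3]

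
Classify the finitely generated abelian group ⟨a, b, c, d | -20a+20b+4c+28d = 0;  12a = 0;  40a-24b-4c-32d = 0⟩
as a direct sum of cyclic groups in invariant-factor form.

Answer: M ≅ ℤ^1 ⊕ ℤ/4 ⊕ ℤ/4 ⊕ ℤ/12

Derivation:
rank_ℚ(R)=3; free=4−3=1
SNF(R) diag = [4, 4, 12] → torsion [4, 4, 12]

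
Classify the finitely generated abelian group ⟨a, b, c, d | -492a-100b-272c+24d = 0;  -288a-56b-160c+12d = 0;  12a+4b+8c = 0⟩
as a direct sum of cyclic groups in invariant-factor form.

rank_ℚ(R)=3; free=4−3=1
SNF(R) diag = [4, 12, 24] → torsion [4, 12, 24]

Answer: M ≅ ℤ^1 ⊕ ℤ/4 ⊕ ℤ/12 ⊕ ℤ/24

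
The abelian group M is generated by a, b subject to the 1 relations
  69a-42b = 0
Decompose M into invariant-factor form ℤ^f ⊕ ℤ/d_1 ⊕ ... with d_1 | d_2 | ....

Answer: M ≅ ℤ^1 ⊕ ℤ/3

Derivation:
rank_ℚ(R)=1; free=2−1=1
SNF(R) diag = [3] → torsion [3]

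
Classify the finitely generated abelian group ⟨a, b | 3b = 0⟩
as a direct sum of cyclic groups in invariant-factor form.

Answer: M ≅ ℤ^1 ⊕ ℤ/3

Derivation:
rank_ℚ(R)=1; free=2−1=1
SNF(R) diag = [3] → torsion [3]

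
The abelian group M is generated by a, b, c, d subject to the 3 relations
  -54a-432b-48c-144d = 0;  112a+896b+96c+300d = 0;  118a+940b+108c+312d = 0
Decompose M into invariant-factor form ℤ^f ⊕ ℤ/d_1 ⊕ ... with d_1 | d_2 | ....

rank_ℚ(R)=3; free=4−3=1
SNF(R) diag = [2, 4, 12] → torsion [2, 4, 12]

Answer: M ≅ ℤ^1 ⊕ ℤ/2 ⊕ ℤ/4 ⊕ ℤ/12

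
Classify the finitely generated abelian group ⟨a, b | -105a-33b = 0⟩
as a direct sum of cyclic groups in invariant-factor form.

Answer: M ≅ ℤ^1 ⊕ ℤ/3

Derivation:
rank_ℚ(R)=1; free=2−1=1
SNF(R) diag = [3] → torsion [3]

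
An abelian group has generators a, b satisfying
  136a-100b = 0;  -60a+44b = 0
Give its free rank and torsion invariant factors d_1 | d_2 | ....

Answer: M ≅ ℤ/4 ⊕ ℤ/4

Derivation:
rank_ℚ(R)=2; free=2−2=0
SNF(R) diag = [4, 4] → torsion [4, 4]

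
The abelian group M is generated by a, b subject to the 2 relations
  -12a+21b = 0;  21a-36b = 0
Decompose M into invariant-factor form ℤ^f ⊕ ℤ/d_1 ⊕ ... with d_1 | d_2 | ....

rank_ℚ(R)=2; free=2−2=0
SNF(R) diag = [3, 3] → torsion [3, 3]

Answer: M ≅ ℤ/3 ⊕ ℤ/3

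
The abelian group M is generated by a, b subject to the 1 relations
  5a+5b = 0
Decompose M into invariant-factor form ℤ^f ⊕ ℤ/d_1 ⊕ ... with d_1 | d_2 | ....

Answer: M ≅ ℤ^1 ⊕ ℤ/5

Derivation:
rank_ℚ(R)=1; free=2−1=1
SNF(R) diag = [5] → torsion [5]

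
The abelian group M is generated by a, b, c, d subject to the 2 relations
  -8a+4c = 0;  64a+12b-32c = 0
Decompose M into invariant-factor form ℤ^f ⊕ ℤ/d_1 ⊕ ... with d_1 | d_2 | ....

Answer: M ≅ ℤ^2 ⊕ ℤ/4 ⊕ ℤ/12

Derivation:
rank_ℚ(R)=2; free=4−2=2
SNF(R) diag = [4, 12] → torsion [4, 12]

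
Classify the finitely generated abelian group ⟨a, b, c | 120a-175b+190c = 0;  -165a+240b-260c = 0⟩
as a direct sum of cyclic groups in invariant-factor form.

Answer: M ≅ ℤ^1 ⊕ ℤ/5 ⊕ ℤ/5

Derivation:
rank_ℚ(R)=2; free=3−2=1
SNF(R) diag = [5, 5] → torsion [5, 5]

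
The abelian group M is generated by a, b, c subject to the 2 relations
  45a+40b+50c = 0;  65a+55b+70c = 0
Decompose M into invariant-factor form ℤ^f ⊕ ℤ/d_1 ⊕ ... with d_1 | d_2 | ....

rank_ℚ(R)=2; free=3−2=1
SNF(R) diag = [5, 5] → torsion [5, 5]

Answer: M ≅ ℤ^1 ⊕ ℤ/5 ⊕ ℤ/5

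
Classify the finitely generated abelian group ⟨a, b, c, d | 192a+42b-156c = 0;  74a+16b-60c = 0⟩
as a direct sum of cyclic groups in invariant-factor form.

rank_ℚ(R)=2; free=4−2=2
SNF(R) diag = [2, 6] → torsion [2, 6]

Answer: M ≅ ℤ^2 ⊕ ℤ/2 ⊕ ℤ/6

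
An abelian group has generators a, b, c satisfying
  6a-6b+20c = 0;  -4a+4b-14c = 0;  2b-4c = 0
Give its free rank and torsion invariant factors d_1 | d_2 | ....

Answer: M ≅ ℤ/2 ⊕ ℤ/2 ⊕ ℤ/2

Derivation:
rank_ℚ(R)=3; free=3−3=0
SNF(R) diag = [2, 2, 2] → torsion [2, 2, 2]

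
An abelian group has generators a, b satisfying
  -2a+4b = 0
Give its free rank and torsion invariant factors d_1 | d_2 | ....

rank_ℚ(R)=1; free=2−1=1
SNF(R) diag = [2] → torsion [2]

Answer: M ≅ ℤ^1 ⊕ ℤ/2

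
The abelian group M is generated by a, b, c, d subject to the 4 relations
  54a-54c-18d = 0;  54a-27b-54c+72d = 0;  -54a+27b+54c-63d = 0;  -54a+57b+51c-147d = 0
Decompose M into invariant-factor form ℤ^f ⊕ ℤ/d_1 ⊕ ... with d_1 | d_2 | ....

rank_ℚ(R)=4; free=4−4=0
SNF(R) diag = [3, 9, 27, 54] → torsion [3, 9, 27, 54]

Answer: M ≅ ℤ/3 ⊕ ℤ/9 ⊕ ℤ/27 ⊕ ℤ/54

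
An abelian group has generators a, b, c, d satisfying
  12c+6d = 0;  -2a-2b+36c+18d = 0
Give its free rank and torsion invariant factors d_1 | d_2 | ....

Answer: M ≅ ℤ^2 ⊕ ℤ/2 ⊕ ℤ/6

Derivation:
rank_ℚ(R)=2; free=4−2=2
SNF(R) diag = [2, 6] → torsion [2, 6]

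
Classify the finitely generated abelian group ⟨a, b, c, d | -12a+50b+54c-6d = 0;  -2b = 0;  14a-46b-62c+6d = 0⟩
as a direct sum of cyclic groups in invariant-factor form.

Answer: M ≅ ℤ^1 ⊕ ℤ/2 ⊕ ℤ/2 ⊕ ℤ/6

Derivation:
rank_ℚ(R)=3; free=4−3=1
SNF(R) diag = [2, 2, 6] → torsion [2, 2, 6]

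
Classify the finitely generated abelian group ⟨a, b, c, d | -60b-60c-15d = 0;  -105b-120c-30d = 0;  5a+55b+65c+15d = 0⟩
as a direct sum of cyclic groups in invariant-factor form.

Answer: M ≅ ℤ^1 ⊕ ℤ/5 ⊕ ℤ/15 ⊕ ℤ/15

Derivation:
rank_ℚ(R)=3; free=4−3=1
SNF(R) diag = [5, 15, 15] → torsion [5, 15, 15]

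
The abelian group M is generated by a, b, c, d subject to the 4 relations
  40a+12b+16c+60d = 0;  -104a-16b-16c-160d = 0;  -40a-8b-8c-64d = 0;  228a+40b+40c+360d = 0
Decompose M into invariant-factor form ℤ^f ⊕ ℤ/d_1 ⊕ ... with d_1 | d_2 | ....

Answer: M ≅ ℤ/4 ⊕ ℤ/4 ⊕ ℤ/8 ⊕ ℤ/16

Derivation:
rank_ℚ(R)=4; free=4−4=0
SNF(R) diag = [4, 4, 8, 16] → torsion [4, 4, 8, 16]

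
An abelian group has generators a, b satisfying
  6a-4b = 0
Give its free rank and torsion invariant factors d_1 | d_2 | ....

Answer: M ≅ ℤ^1 ⊕ ℤ/2

Derivation:
rank_ℚ(R)=1; free=2−1=1
SNF(R) diag = [2] → torsion [2]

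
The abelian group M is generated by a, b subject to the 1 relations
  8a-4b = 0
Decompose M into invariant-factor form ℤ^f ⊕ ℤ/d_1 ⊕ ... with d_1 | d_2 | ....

Answer: M ≅ ℤ^1 ⊕ ℤ/4

Derivation:
rank_ℚ(R)=1; free=2−1=1
SNF(R) diag = [4] → torsion [4]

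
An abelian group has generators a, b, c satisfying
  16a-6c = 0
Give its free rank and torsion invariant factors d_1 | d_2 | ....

rank_ℚ(R)=1; free=3−1=2
SNF(R) diag = [2] → torsion [2]

Answer: M ≅ ℤ^2 ⊕ ℤ/2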